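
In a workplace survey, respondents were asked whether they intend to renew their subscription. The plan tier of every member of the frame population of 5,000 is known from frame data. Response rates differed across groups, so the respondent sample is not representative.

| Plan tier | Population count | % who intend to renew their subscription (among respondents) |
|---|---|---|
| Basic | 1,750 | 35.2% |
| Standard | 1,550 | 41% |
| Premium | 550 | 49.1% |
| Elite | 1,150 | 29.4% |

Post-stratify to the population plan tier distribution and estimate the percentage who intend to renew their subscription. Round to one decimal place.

Post-stratification weights by population share, not respondent share:
  Basic: (1,750/5,000) × 35.2 = 12.32
  Standard: (1,550/5,000) × 41 = 12.71
  Premium: (550/5,000) × 49.1 = 5.401
  Elite: (1,150/5,000) × 29.4 = 6.762
Post-stratified estimate = 37.193 → 37.2%.

37.2%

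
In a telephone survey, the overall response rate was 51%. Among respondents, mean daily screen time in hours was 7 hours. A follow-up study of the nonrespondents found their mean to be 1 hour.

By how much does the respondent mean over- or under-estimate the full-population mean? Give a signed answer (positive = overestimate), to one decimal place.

Nonresponse fraction = 1 − 0.51 = 0.49.
Bias = (nonresponse fraction) × (respondent mean − nonrespondent mean)
     = 0.49 × (7 − 1) = 0.49 × 6 = 2.94.

+2.9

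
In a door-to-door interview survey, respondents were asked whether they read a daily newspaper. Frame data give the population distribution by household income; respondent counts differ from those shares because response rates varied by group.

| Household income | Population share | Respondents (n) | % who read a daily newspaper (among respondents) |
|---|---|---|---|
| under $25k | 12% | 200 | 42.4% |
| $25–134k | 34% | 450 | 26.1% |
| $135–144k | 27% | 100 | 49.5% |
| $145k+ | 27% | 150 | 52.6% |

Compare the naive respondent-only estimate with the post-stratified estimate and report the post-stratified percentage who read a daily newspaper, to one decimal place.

Unadjusted (pooled respondent) estimate weights by respondent counts:
  (200/900)×42.4 + (450/900)×26.1 + (100/900)×49.5 + (150/900)×52.6 = 36.7389%
Post-stratified estimate weights by population shares:
  0.12×42.4 + 0.34×26.1 + 0.27×49.5 + 0.27×52.6 = 41.529%

41.5%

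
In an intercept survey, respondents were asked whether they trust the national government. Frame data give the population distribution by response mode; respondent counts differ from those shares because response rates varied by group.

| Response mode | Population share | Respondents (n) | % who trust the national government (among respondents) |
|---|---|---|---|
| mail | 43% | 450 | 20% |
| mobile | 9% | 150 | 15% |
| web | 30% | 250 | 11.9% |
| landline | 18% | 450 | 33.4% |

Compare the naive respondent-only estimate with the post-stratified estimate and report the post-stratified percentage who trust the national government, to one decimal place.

19.5%

Unadjusted (pooled respondent) estimate weights by respondent counts:
  (450/1300)×20 + (150/1300)×15 + (250/1300)×11.9 + (450/1300)×33.4 = 22.5038%
Reweighting by population response mode shares:
  0.43×20 + 0.09×15 + 0.3×11.9 + 0.18×33.4 = 19.532%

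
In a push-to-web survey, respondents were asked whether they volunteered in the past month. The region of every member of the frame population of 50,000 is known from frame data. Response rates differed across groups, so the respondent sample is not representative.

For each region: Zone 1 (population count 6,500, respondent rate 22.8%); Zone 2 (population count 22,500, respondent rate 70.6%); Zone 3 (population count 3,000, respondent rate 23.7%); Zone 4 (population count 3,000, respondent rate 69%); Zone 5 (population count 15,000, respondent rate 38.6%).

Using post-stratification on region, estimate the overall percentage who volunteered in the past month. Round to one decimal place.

51.9%

Each cell contributes population-share × respondent value:
  Zone 1: (6,500/50,000) × 22.8 = 2.964
  Zone 2: (22,500/50,000) × 70.6 = 31.77
  Zone 3: (3,000/50,000) × 23.7 = 1.422
  Zone 4: (3,000/50,000) × 69 = 4.14
  Zone 5: (15,000/50,000) × 38.6 = 11.58
Post-stratified estimate = 51.876 → 51.9%.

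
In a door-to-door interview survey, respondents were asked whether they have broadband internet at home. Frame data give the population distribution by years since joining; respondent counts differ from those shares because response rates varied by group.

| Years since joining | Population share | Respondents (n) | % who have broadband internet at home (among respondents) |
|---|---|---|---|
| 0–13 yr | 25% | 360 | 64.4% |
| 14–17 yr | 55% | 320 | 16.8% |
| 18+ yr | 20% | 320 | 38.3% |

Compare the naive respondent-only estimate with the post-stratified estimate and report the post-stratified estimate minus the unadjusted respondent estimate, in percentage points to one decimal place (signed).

-7.8 percentage points

Without adjustment, the pooled respondent share is:
  (360/1000)×64.4 + (320/1000)×16.8 + (320/1000)×38.3 = 40.816%
Post-stratified estimate weights by population shares:
  0.25×64.4 + 0.55×16.8 + 0.2×38.3 = 33%
Difference = 33 − 40.816 = -7.816 pp.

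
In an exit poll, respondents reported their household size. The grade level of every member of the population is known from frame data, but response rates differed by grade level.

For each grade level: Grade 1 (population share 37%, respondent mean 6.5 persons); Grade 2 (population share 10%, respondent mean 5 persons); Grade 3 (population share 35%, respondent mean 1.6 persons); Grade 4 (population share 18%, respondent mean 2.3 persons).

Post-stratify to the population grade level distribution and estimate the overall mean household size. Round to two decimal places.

3.88

Weight each group's respondent value by its population share:
  Grade 1: 0.37 × 6.5 = 2.405
  Grade 2: 0.1 × 5 = 0.5
  Grade 3: 0.35 × 1.6 = 0.56
  Grade 4: 0.18 × 2.3 = 0.414
Post-stratified estimate = 3.879 → 3.88.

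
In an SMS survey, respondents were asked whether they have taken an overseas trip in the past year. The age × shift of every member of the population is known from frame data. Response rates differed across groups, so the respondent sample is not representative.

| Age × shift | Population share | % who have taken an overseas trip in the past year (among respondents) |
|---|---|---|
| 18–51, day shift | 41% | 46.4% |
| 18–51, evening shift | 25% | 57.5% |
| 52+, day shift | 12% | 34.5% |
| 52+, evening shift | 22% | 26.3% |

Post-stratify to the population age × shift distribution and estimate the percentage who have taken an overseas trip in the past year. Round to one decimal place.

Reweight to the known age × shift distribution:
  18–51, day shift: 0.41 × 46.4 = 19.024
  18–51, evening shift: 0.25 × 57.5 = 14.375
  52+, day shift: 0.12 × 34.5 = 4.14
  52+, evening shift: 0.22 × 26.3 = 5.786
Post-stratified estimate = 43.325 → 43.3%.

43.3%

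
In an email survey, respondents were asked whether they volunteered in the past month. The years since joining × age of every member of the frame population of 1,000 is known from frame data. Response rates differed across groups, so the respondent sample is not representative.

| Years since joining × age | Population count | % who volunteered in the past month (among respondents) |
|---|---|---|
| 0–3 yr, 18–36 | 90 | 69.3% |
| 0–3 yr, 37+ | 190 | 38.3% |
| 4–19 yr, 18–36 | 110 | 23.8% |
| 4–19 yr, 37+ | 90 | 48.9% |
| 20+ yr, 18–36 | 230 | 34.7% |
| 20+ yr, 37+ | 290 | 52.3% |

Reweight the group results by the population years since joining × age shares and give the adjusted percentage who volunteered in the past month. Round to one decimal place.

43.7%

Weight each group's respondent value by its population share:
  0–3 yr, 18–36: (90/1,000) × 69.3 = 6.237
  0–3 yr, 37+: (190/1,000) × 38.3 = 7.277
  4–19 yr, 18–36: (110/1,000) × 23.8 = 2.618
  4–19 yr, 37+: (90/1,000) × 48.9 = 4.401
  20+ yr, 18–36: (230/1,000) × 34.7 = 7.981
  20+ yr, 37+: (290/1,000) × 52.3 = 15.167
Post-stratified estimate = 43.681 → 43.7%.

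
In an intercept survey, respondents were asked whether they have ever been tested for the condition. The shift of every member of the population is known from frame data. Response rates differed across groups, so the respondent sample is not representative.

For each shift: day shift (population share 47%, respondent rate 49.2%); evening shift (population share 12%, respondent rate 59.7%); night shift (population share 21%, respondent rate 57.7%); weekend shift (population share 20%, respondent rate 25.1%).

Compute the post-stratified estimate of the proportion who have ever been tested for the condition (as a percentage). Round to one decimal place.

Each cell contributes population-share × respondent value:
  day shift: 0.47 × 49.2 = 23.124
  evening shift: 0.12 × 59.7 = 7.164
  night shift: 0.21 × 57.7 = 12.117
  weekend shift: 0.2 × 25.1 = 5.02
Post-stratified estimate = 47.425 → 47.4%.

47.4%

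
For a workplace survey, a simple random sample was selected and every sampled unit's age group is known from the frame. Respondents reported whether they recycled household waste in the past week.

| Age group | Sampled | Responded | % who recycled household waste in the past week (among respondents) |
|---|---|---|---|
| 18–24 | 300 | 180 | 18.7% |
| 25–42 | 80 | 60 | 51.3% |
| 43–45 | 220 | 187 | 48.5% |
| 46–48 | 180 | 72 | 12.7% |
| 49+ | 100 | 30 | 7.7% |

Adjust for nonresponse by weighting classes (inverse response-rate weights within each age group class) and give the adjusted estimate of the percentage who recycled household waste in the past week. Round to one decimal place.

Response rates by class: 18–24 180/300 = 60%, 25–42 60/80 = 75%, 43–45 187/220 = 85%, 46–48 72/180 = 40%, 49+ 30/100 = 30%.
Each respondent's weight = sampled/responded in their class; summing within a class gives n_sampled, so:
  18–24: 300 × 18.7 = 5610
  25–42: 80 × 51.3 = 4104
  43–45: 220 × 48.5 = 10,670
  46–48: 180 × 12.7 = 2286
  49+: 100 × 7.7 = 770
Adjusted estimate = 23,440 / 880 = 26.6364 → 26.6%.

26.6%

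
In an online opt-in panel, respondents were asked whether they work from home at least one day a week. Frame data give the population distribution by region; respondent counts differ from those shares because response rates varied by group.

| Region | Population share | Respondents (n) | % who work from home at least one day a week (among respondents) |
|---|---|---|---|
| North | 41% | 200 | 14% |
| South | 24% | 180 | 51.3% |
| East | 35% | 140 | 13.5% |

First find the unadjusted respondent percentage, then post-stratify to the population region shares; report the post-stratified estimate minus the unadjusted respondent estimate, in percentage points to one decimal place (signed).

Unadjusted (pooled respondent) estimate weights by respondent counts:
  (200/520)×14 + (180/520)×51.3 + (140/520)×13.5 = 26.7769%
Post-stratified estimate weights by population shares:
  0.41×14 + 0.24×51.3 + 0.35×13.5 = 22.777%
Difference = 22.777 − 26.7769 = -3.9999 pp.

-4.0 percentage points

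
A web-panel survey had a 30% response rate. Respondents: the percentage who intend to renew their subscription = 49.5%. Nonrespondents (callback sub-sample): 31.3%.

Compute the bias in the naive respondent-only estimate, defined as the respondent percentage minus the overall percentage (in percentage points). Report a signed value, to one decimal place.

Nonresponse fraction = 1 − 0.3 = 0.7.
Bias = (nonresponse fraction) × (respondent percentage − nonrespondent percentage)
     = 0.7 × (49.5 − 31.3) = 0.7 × 18.2 = 12.74.

+12.7 percentage points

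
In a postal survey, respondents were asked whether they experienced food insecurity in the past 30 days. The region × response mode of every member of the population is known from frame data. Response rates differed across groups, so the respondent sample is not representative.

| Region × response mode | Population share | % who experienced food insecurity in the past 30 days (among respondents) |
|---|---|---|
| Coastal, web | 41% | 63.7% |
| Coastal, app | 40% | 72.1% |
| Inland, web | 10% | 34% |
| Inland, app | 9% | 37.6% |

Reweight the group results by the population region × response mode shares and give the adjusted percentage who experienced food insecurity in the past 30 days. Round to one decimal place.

Weight each group's respondent value by its population share:
  Coastal, web: 0.41 × 63.7 = 26.117
  Coastal, app: 0.4 × 72.1 = 28.84
  Inland, web: 0.1 × 34 = 3.4
  Inland, app: 0.09 × 37.6 = 3.384
Post-stratified estimate = 61.741 → 61.7%.

61.7%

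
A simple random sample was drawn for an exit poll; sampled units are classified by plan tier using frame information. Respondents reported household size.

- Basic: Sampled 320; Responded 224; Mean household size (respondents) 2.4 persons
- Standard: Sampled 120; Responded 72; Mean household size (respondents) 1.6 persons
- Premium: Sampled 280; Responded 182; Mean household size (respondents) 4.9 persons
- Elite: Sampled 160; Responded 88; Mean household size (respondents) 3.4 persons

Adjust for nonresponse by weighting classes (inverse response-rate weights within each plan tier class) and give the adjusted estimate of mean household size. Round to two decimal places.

Class response rates: Basic 224/320 = 70%, Standard 72/120 = 60%, Premium 182/280 = 65%, Elite 88/160 = 55%.
Each respondent's weight = sampled/responded in their class; summing within a class gives n_sampled, so:
  Basic: 320 × 2.4 = 768
  Standard: 120 × 1.6 = 192
  Premium: 280 × 4.9 = 1372
  Elite: 160 × 3.4 = 544
Adjusted estimate = 2876 / 880 = 3.26818 → 3.27.

3.27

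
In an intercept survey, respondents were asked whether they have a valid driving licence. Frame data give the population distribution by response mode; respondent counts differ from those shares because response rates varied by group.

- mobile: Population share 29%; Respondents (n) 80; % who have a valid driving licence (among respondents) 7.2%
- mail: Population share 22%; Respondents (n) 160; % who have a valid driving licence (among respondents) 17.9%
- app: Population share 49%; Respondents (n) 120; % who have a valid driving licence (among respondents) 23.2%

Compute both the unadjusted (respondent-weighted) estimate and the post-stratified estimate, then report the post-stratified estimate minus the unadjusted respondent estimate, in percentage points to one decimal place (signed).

Without adjustment, the pooled respondent share is:
  (80/360)×7.2 + (160/360)×17.9 + (120/360)×23.2 = 17.2889%
Post-stratifying to population shares instead:
  0.29×7.2 + 0.22×17.9 + 0.49×23.2 = 17.394%
Difference = 17.394 − 17.2889 = 0.1051 pp.

+0.1 percentage points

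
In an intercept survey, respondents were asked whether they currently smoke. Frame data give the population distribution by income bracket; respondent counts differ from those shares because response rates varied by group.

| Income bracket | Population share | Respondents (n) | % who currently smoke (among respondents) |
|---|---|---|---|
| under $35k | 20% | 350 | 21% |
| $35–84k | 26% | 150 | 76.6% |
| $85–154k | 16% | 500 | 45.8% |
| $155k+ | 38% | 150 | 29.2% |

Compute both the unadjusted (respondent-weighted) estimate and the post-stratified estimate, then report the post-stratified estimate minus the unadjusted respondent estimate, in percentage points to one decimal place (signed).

Unadjusted (pooled respondent) estimate weights by respondent counts:
  (350/1150)×21 + (150/1150)×76.6 + (500/1150)×45.8 + (150/1150)×29.2 = 40.1043%
Reweighting by population income bracket shares:
  0.2×21 + 0.26×76.6 + 0.16×45.8 + 0.38×29.2 = 42.54%
Difference = 42.54 − 40.1043 = 2.4357 pp.

+2.4 percentage points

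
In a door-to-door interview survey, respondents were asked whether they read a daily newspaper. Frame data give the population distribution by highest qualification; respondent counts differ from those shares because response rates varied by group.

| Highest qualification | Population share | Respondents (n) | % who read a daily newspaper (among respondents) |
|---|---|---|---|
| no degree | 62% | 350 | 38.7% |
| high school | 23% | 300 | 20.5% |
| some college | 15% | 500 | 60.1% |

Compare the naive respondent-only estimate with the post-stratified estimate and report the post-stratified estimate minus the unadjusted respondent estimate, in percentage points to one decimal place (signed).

Without adjustment, the pooled respondent share is:
  (350/1150)×38.7 + (300/1150)×20.5 + (500/1150)×60.1 = 43.2565%
Post-stratified estimate weights by population shares:
  0.62×38.7 + 0.23×20.5 + 0.15×60.1 = 37.724%
Difference = 37.724 − 43.2565 = -5.5325 pp.

-5.5 percentage points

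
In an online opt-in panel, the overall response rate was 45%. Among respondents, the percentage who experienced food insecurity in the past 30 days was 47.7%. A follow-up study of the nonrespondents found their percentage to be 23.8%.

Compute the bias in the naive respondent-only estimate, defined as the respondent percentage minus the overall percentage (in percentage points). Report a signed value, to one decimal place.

+13.1 percentage points

Nonresponse fraction = 1 − 0.45 = 0.55.
Bias = (nonresponse fraction) × (respondent percentage − nonrespondent percentage)
     = 0.55 × (47.7 − 23.8) = 0.55 × 23.9 = 13.145.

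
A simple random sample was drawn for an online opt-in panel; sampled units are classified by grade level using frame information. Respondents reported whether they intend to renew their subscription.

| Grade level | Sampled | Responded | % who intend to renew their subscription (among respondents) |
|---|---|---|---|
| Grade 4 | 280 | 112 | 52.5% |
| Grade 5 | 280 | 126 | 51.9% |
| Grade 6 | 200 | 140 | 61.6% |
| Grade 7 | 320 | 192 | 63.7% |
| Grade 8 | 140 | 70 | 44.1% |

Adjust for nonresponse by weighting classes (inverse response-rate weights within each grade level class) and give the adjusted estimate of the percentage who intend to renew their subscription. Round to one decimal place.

Response rates by class: Grade 4 112/280 = 40%, Grade 5 126/280 = 45%, Grade 6 140/200 = 70%, Grade 7 192/320 = 60%, Grade 8 70/140 = 50%.
Inverse-response-rate weighting restores each class to its sampled count, so class totals weight by n_sampled:
  Grade 4: 280 × 52.5 = 14,700
  Grade 5: 280 × 51.9 = 14,532
  Grade 6: 200 × 61.6 = 12,320
  Grade 7: 320 × 63.7 = 20,384
  Grade 8: 140 × 44.1 = 6174
Adjusted estimate = 68,110 / 1,220 = 55.8279 → 55.8%.

55.8%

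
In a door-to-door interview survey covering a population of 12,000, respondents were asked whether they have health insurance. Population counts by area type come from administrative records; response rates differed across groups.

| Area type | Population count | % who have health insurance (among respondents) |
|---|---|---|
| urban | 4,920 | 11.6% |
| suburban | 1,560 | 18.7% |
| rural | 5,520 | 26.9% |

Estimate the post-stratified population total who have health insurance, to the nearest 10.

Apply each group's respondent rate to its population count:
  urban: 4,920 × 11.6% = 570.72
  suburban: 1,560 × 18.7% = 291.72
  rural: 5,520 × 26.9% = 1484.88
Estimated total = 2347.32 → 2,350.

2,350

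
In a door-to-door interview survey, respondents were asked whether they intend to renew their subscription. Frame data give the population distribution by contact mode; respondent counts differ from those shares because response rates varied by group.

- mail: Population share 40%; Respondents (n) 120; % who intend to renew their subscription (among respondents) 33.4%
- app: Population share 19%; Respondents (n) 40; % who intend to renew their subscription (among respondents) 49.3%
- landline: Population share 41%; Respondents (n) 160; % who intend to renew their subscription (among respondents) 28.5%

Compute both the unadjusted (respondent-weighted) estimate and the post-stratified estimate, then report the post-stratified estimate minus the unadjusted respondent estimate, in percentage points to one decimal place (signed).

Naive respondent-only estimate (weights = respondent counts):
  (120/320)×33.4 + (40/320)×49.3 + (160/320)×28.5 = 32.9375%
Post-stratified estimate weights by population shares:
  0.4×33.4 + 0.19×49.3 + 0.41×28.5 = 34.412%
Difference = 34.412 − 32.9375 = 1.4745 pp.

+1.5 percentage points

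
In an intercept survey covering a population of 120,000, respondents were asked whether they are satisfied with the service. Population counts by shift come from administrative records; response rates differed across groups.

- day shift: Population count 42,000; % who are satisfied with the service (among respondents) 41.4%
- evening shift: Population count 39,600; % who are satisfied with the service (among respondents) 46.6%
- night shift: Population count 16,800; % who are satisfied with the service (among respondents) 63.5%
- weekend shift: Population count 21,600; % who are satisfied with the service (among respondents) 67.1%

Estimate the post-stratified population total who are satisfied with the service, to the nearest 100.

Each cell contributes its population count × the respondent rate:
  day shift: 42,000 × 41.4% = 17,388
  evening shift: 39,600 × 46.6% = 18453.6
  night shift: 16,800 × 63.5% = 10,668
  weekend shift: 21,600 × 67.1% = 14493.6
Estimated total = 61003.2 → 61,000.

61,000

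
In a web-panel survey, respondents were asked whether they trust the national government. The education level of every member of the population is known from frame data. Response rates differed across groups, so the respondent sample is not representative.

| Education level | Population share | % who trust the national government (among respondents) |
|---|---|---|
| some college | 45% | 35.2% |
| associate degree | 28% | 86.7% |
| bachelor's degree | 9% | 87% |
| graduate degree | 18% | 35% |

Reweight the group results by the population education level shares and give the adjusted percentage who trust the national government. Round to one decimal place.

Each cell contributes population-share × respondent value:
  some college: 0.45 × 35.2 = 15.84
  associate degree: 0.28 × 86.7 = 24.276
  bachelor's degree: 0.09 × 87 = 7.83
  graduate degree: 0.18 × 35 = 6.3
Post-stratified estimate = 54.246 → 54.2%.

54.2%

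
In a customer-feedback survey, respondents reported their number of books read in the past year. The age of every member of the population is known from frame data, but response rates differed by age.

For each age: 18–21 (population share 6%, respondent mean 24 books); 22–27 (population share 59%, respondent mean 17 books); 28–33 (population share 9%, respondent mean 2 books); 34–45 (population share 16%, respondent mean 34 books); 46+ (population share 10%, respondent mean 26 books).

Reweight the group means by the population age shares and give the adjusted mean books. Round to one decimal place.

19.7

Reweight to the known age distribution:
  18–21: 0.06 × 24 = 1.44
  22–27: 0.59 × 17 = 10.03
  28–33: 0.09 × 2 = 0.18
  34–45: 0.16 × 34 = 5.44
  46+: 0.1 × 26 = 2.6
Post-stratified estimate = 19.69 → 19.7.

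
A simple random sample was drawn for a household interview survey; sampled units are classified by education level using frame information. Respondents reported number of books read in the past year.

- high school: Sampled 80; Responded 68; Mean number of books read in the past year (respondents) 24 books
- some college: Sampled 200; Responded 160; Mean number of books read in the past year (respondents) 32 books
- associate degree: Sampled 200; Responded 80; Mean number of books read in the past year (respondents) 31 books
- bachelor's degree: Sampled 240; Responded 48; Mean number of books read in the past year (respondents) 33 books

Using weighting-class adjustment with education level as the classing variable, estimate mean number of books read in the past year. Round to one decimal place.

Class response rates: high school 68/80 = 85%, some college 160/200 = 80%, associate degree 80/200 = 40%, bachelor's degree 48/240 = 20%.
With weight = n_sampled/n_responded per class, the weighted class total is n_sampled:
  high school: 80 × 24 = 1920
  some college: 200 × 32 = 6400
  associate degree: 200 × 31 = 6200
  bachelor's degree: 240 × 33 = 7920
Adjusted estimate = 22,440 / 720 = 31.1667 → 31.2.

31.2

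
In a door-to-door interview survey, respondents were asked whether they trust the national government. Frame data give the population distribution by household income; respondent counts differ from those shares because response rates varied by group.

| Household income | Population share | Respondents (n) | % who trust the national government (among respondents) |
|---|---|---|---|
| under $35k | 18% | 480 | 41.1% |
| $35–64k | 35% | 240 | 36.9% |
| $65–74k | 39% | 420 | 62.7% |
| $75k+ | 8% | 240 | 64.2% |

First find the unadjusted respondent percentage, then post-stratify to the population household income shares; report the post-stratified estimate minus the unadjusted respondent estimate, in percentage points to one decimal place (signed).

Without adjustment, the pooled respondent share is:
  (480/1380)×41.1 + (240/1380)×36.9 + (420/1380)×62.7 + (240/1380)×64.2 = 50.9609%
Post-stratified estimate weights by population shares:
  0.18×41.1 + 0.35×36.9 + 0.39×62.7 + 0.08×64.2 = 49.902%
Difference = 49.902 − 50.9609 = -1.0589 pp.

-1.1 percentage points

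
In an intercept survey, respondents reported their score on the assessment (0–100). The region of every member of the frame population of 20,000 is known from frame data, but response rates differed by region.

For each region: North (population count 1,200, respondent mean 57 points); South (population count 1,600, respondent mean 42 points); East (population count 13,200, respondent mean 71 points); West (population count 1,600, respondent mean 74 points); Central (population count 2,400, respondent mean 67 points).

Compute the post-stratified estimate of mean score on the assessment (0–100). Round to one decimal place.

67.6

Reweight to the known region distribution:
  North: (1,200/20,000) × 57 = 3.42
  South: (1,600/20,000) × 42 = 3.36
  East: (13,200/20,000) × 71 = 46.86
  West: (1,600/20,000) × 74 = 5.92
  Central: (2,400/20,000) × 67 = 8.04
Post-stratified estimate = 67.6 → 67.6.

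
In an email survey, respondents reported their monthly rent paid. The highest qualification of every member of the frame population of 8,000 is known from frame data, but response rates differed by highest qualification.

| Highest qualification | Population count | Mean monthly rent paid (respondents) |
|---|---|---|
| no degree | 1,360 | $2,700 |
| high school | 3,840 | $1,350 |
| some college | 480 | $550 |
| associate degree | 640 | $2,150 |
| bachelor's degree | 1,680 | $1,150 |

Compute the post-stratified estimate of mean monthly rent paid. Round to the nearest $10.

$1,550

Weight each group's respondent value by its population share:
  no degree: (1,360/8,000) × 2700 = 459
  high school: (3,840/8,000) × 1350 = 648
  some college: (480/8,000) × 550 = 33
  associate degree: (640/8,000) × 2150 = 172
  bachelor's degree: (1,680/8,000) × 1150 = 241.5
Post-stratified estimate = 1553.5 → $1,550.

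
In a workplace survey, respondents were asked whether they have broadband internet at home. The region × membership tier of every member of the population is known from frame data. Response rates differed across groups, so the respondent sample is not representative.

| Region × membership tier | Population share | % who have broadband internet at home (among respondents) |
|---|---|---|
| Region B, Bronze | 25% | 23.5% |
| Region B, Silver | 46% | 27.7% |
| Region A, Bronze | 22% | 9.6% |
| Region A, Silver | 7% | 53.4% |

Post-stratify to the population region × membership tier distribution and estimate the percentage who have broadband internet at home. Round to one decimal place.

24.5%

Weight each group's respondent value by its population share:
  Region B, Bronze: 0.25 × 23.5 = 5.875
  Region B, Silver: 0.46 × 27.7 = 12.742
  Region A, Bronze: 0.22 × 9.6 = 2.112
  Region A, Silver: 0.07 × 53.4 = 3.738
Post-stratified estimate = 24.467 → 24.5%.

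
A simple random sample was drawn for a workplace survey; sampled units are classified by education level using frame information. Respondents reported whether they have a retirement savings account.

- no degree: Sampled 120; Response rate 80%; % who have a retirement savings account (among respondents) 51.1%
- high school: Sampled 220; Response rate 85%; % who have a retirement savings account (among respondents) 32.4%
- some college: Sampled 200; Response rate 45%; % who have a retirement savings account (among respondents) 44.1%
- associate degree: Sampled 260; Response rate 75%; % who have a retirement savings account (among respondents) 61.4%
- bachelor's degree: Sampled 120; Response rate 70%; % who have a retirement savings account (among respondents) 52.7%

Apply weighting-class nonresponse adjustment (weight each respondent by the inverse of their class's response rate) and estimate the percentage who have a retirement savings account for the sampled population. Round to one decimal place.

48.2%

Inverse-response-rate weighting restores each class to its sampled count, so class totals weight by n_sampled:
  no degree: 120 × 51.1 = 6132
  high school: 220 × 32.4 = 7128
  some college: 200 × 44.1 = 8820
  associate degree: 260 × 61.4 = 15,964
  bachelor's degree: 120 × 52.7 = 6324
Adjusted estimate = 44,368 / 920 = 48.2261 → 48.2%.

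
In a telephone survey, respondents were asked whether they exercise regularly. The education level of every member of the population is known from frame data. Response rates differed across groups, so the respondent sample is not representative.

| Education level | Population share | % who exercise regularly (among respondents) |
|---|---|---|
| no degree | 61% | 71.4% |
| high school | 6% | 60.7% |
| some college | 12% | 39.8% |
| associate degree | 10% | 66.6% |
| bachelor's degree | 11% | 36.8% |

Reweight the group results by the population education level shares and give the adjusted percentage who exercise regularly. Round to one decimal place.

Each cell contributes population-share × respondent value:
  no degree: 0.61 × 71.4 = 43.554
  high school: 0.06 × 60.7 = 3.642
  some college: 0.12 × 39.8 = 4.776
  associate degree: 0.1 × 66.6 = 6.66
  bachelor's degree: 0.11 × 36.8 = 4.048
Post-stratified estimate = 62.68 → 62.7%.

62.7%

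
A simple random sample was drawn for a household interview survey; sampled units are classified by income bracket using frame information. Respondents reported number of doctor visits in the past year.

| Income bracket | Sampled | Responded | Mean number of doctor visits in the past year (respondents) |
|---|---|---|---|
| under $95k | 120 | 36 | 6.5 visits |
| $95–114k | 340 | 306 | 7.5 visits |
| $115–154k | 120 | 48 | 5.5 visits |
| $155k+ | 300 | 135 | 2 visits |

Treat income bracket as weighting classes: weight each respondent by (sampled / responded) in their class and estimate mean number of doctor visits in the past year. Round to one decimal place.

Class response rates: under $95k 36/120 = 30%, $95–114k 306/340 = 90%, $115–154k 48/120 = 40%, $155k+ 135/300 = 45%.
Each respondent's weight = sampled/responded in their class; summing within a class gives n_sampled, so:
  under $95k: 120 × 6.5 = 780
  $95–114k: 340 × 7.5 = 2550
  $115–154k: 120 × 5.5 = 660
  $155k+: 300 × 2 = 600
Adjusted estimate = 4590 / 880 = 5.21591 → 5.2.

5.2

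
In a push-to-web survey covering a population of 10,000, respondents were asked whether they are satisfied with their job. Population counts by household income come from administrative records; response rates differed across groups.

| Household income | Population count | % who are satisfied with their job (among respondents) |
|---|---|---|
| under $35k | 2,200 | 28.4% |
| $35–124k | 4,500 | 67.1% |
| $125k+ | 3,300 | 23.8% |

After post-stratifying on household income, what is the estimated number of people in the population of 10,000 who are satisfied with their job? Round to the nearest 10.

Estimated count per cell = population count × respondent percentage:
  under $35k: 2,200 × 28.4% = 624.8
  $35–124k: 4,500 × 67.1% = 3019.5
  $125k+: 3,300 × 23.8% = 785.4
Estimated total = 4429.7 → 4,430.

4,430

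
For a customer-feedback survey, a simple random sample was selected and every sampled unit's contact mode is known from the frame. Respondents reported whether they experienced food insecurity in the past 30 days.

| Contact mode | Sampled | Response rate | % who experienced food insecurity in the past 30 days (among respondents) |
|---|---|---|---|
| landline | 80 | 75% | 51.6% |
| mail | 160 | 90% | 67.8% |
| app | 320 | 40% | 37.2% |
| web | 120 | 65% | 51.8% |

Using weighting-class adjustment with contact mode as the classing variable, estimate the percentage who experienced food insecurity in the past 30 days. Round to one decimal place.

48.7%

Each respondent's weight = sampled/responded in their class; summing within a class gives n_sampled, so:
  landline: 80 × 51.6 = 4128
  mail: 160 × 67.8 = 10,848
  app: 320 × 37.2 = 11,904
  web: 120 × 51.8 = 6216
Adjusted estimate = 33,096 / 680 = 48.6706 → 48.7%.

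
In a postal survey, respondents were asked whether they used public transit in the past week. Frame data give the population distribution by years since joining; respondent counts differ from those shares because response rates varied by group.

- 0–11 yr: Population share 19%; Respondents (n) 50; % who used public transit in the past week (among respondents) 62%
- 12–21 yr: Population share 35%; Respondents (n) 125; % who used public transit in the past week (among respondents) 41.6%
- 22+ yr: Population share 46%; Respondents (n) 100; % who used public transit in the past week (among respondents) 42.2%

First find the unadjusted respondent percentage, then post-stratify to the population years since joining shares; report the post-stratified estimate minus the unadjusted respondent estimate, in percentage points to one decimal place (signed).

Naive respondent-only estimate (weights = respondent counts):
  (50/275)×62 + (125/275)×41.6 + (100/275)×42.2 = 45.5273%
Reweighting by population years since joining shares:
  0.19×62 + 0.35×41.6 + 0.46×42.2 = 45.752%
Difference = 45.752 − 45.5273 = 0.2247 pp.

+0.2 percentage points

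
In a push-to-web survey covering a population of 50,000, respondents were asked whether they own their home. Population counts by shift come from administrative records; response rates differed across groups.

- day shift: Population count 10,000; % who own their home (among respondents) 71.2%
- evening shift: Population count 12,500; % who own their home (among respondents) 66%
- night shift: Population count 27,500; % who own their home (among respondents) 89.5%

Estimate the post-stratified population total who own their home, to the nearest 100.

Estimated count per cell = population count × respondent percentage:
  day shift: 10,000 × 71.2% = 7120
  evening shift: 12,500 × 66% = 8250
  night shift: 27,500 × 89.5% = 24612.5
Estimated total = 39982.5 → 40,000.

40,000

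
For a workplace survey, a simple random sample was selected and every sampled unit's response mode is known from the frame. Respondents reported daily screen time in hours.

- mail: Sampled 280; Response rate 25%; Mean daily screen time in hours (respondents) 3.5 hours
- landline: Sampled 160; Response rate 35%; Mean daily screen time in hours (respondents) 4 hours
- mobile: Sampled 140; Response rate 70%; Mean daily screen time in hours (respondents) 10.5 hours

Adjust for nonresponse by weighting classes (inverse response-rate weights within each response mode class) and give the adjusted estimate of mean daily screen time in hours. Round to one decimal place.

With weight = n_sampled/n_responded per class, the weighted class total is n_sampled:
  mail: 280 × 3.5 = 980
  landline: 160 × 4 = 640
  mobile: 140 × 10.5 = 1470
Adjusted estimate = 3090 / 580 = 5.32759 → 5.3.

5.3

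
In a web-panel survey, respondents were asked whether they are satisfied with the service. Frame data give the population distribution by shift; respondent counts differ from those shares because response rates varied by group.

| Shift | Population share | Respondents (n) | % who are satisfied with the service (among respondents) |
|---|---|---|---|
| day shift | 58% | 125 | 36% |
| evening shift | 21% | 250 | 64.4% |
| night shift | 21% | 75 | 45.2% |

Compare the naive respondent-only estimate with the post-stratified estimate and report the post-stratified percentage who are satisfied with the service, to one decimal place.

Without adjustment, the pooled respondent share is:
  (125/450)×36 + (250/450)×64.4 + (75/450)×45.2 = 53.3111%
Post-stratified estimate weights by population shares:
  0.58×36 + 0.21×64.4 + 0.21×45.2 = 43.896%

43.9%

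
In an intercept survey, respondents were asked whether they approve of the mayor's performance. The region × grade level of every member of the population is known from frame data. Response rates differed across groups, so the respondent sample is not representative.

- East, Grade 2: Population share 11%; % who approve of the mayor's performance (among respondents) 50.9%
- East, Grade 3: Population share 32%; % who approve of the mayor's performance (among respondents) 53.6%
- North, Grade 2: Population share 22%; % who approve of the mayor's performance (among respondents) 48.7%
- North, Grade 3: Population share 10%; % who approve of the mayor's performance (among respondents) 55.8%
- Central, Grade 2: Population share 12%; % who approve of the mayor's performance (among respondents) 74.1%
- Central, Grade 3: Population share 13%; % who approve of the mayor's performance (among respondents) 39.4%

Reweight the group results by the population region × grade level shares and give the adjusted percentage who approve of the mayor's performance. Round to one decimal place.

53.1%

Reweight to the known region × grade level distribution:
  East, Grade 2: 0.11 × 50.9 = 5.599
  East, Grade 3: 0.32 × 53.6 = 17.152
  North, Grade 2: 0.22 × 48.7 = 10.714
  North, Grade 3: 0.1 × 55.8 = 5.58
  Central, Grade 2: 0.12 × 74.1 = 8.892
  Central, Grade 3: 0.13 × 39.4 = 5.122
Post-stratified estimate = 53.059 → 53.1%.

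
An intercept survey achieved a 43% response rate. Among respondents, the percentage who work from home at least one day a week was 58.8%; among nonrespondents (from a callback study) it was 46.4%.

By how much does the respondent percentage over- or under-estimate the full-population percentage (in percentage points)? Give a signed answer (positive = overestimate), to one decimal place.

Nonresponse fraction = 1 − 0.43 = 0.57.
Bias = (nonresponse fraction) × (respondent percentage − nonrespondent percentage)
     = 0.57 × (58.8 − 46.4) = 0.57 × 12.4 = 7.068.

+7.1 percentage points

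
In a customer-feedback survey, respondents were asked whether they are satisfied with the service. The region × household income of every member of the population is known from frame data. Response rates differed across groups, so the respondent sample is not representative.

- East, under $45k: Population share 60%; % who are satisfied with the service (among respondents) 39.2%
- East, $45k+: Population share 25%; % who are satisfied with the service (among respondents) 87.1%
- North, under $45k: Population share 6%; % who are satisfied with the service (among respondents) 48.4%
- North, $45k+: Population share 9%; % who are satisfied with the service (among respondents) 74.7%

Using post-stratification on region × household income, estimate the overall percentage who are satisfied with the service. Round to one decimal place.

54.9%

Post-stratification weights by population share, not respondent share:
  East, under $45k: 0.6 × 39.2 = 23.52
  East, $45k+: 0.25 × 87.1 = 21.775
  North, under $45k: 0.06 × 48.4 = 2.904
  North, $45k+: 0.09 × 74.7 = 6.723
Post-stratified estimate = 54.922 → 54.9%.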